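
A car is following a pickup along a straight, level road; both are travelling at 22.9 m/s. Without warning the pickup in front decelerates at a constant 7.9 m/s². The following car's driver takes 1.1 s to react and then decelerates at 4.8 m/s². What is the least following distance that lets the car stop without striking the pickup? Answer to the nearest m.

Minimum gap ≈ 47 m

Leader travels v²/(2a_L) = 524.410 / 15.800 = 33.191 m before stopping.
Follower covers v·t_r = 22.9000 × 1.1 = 25.190 m while reacting, then v²/(2a_F) = 524.410 / 9.600 = 54.626 m while braking, for a total of 25.190 + 54.626 = 79.816 m.
Since a_F ≤ a_L and the follower starts braking later, the follower is never slower than the leader, so the closest approach is when both have stopped.
Minimum gap = 79.816 − 33.191 = 46.625 m.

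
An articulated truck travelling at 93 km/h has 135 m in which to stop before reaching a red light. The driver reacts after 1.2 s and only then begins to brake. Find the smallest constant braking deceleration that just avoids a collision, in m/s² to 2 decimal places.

93 km/h ÷ 3.6 = 25.8333 m/s.
Distance covered during reaction = 25.8333 × 1.2 = 31.000 m.
Distance available for braking: 135 − 31.000 = 104.000 m.
v² = 2a·d ⇒ a = v²/(2d) = 25.8333² / (2 × 104.000) = 667.359 / 208.000 = 3.2085 m/s².

Required deceleration ≈ 3.21 m/s²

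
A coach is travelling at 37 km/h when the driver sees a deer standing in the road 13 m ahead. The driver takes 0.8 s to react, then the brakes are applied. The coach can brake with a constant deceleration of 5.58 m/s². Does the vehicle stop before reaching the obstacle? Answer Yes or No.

No

37 km/h ÷ 3.6 = 10.2778 m/s.
Reaction distance = 10.2778 × 0.8 = 8.222 m.
Braking distance = v²/(2a) = 105.633 / 11.160 = 9.465 m.
Total stopping distance = 8.222 + 9.465 = 17.687 m, vs 13 m available — it cannot stop in time and overshoots by 17.687 − 13 = 4.687 m.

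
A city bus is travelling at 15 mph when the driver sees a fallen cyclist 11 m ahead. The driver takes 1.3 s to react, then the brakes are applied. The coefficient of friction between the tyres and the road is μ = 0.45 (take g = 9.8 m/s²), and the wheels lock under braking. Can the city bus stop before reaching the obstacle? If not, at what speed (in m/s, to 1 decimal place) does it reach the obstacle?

15 mph × 0.44704 = 6.7056 m/s.
a = μg = 0.45 × 9.8 = 4.410 m/s².
Reaction distance = 6.7056 × 1.3 = 8.717 m.
Braking distance needed to stop: v²/(2a) = 44.965 / 8.820 = 5.098 m, so total needed = 8.717 + 5.098 = 13.815 m > 11 m — it cannot stop.
Distance remaining when braking begins: 11 − 8.717 = 2.283 m.
v² = v₀² − 2a·d = 44.965 − 2 × 4.410 × 2.283 = 24.829 m²/s².
v = √24.829 = 4.983 m/s.

No — it strikes the obstacle at 5.0 m/s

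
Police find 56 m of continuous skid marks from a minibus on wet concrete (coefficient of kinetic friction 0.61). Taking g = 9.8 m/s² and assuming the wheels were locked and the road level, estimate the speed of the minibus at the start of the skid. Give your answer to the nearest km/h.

Initial speed ≈ 93 km/h

Deceleration a = μg = 0.61 × 9.8 = 5.978 m/s².
v = √(2a·d) = √(2 × 5.978 × 56) = √669.536 = 25.8754 m/s.
= 25.8754 × 3.6 = 93.151 km/h.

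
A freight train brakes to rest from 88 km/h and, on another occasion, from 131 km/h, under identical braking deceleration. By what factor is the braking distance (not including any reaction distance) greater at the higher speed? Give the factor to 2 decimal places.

Braking distance d = v²/(2a), so with a fixed, d ∝ v².
Factor = (131/88)² = 1.4886² = 2.2159.

Factor ≈ 2.22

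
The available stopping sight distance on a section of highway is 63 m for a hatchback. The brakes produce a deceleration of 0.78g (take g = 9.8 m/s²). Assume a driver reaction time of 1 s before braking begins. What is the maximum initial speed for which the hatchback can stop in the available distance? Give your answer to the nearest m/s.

a = 0.78 × 9.8 = 7.644 m/s².
Stopping distance: v·t_r + v²/(2a) = 63 with t_r = 1 s and a = 7.644 m/s².
So v² + 15.288 v − 963.14 = 0.
Positive root: v = −a·t_r + √((a·t_r)² + 2a·d) = −7.644 + √(58.431 + 963.14) = 24.3180 m/s.

Maximum speed ≈ 24 m/s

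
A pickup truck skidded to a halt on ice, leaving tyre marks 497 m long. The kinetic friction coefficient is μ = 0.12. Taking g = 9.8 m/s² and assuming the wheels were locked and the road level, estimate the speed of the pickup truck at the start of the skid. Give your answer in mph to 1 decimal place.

Deceleration a = μg = 0.12 × 9.8 = 1.176 m/s².
v = √(2a·d) = √(2 × 1.176 × 497) = √1168.944 = 34.1898 m/s.
= 34.1898 ÷ 0.44704 = 76.480 mph.

Initial speed ≈ 76.5 mph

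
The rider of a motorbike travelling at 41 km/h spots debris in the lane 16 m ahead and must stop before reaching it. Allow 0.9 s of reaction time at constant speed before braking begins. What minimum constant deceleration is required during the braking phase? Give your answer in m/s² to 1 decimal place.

Required deceleration ≈ 11.3 m/s²

41 km/h ÷ 3.6 = 11.3889 m/s.
Distance covered during reaction = 11.3889 × 0.9 = 10.250 m.
Distance available for braking: 16 − 10.250 = 5.750 m.
v² = 2a·d ⇒ a = v²/(2d) = 11.3889² / (2 × 5.750) = 129.707 / 11.500 = 11.2789 m/s².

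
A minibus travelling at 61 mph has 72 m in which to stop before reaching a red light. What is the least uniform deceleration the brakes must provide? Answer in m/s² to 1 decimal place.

61 mph × 0.44704 = 27.2694 m/s.
v² = 2a·d ⇒ a = v²/(2d) = 27.2694² / (2 × 72.000) = 743.620 / 144.000 = 5.1640 m/s².

Required deceleration ≈ 5.2 m/s²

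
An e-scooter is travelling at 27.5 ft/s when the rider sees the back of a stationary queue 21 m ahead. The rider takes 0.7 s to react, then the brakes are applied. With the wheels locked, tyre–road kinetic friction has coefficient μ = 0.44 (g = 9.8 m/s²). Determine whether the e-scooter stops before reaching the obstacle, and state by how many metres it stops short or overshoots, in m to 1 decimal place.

27.5 ft/s × 0.3048 = 8.3820 m/s.
a = μg = 0.44 × 9.8 = 4.312 m/s².
Reaction distance = 8.3820 × 0.7 = 5.867 m.
Braking distance = v²/(2a) = 70.258 / 8.624 = 8.147 m.
Total stopping distance = 5.867 + 8.147 = 14.014 m, vs 21 m available — it stops with 21 − 14.014 = 6.986 m to spare.

Yes — it stops 7.0 m short of the obstacle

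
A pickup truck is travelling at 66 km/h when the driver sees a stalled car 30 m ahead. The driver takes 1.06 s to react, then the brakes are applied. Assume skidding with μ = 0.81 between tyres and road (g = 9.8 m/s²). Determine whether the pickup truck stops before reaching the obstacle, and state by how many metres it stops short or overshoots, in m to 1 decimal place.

66 km/h ÷ 3.6 = 18.3333 m/s.
a = μg = 0.81 × 9.8 = 7.938 m/s².
Reaction distance = 18.3333 × 1.06 = 19.433 m.
Braking distance = v²/(2a) = 336.110 / 15.876 = 21.171 m.
Total stopping distance = 19.433 + 21.171 = 40.604 m, vs 30 m available — it cannot stop in time and overshoots by 40.604 − 30 = 10.604 m.

No — it overshoots by 10.6 m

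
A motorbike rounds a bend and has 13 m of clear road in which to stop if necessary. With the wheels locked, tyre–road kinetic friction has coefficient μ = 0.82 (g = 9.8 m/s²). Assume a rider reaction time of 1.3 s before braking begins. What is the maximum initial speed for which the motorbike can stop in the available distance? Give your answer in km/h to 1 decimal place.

Maximum speed ≈ 26.6 km/h

a = μg = 0.82 × 9.8 = 8.036 m/s².
Stopping distance: v·t_r + v²/(2a) = 13 with t_r = 1.3 s and a = 8.036 m/s².
So v² + 20.894 v − 208.94 = 0.
Positive root: v = −a·t_r + √((a·t_r)² + 2a·d) = −10.447 + √(109.140 + 208.94) = 7.3878 m/s.
7.3878 m/s × 3.6 = 26.596 km/h.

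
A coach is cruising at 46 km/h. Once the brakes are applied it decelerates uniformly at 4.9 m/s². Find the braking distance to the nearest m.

46 km/h ÷ 3.6 = 12.7778 m/s.
Braking distance = v²/(2a) = 12.7778² / (2 × 4.900) = 163.272 / 9.800 = 16.660 m.

Braking distance ≈ 17 m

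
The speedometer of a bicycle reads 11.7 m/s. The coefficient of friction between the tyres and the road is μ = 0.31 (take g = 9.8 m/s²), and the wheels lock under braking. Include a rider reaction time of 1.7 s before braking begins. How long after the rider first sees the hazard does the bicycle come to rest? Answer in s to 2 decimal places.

Total time ≈ 5.55 s

a = μg = 0.31 × 9.8 = 3.038 m/s².
Braking time = v/a = 11.7000 / 3.038 = 3.851 s.
Total = 1.7 + 3.851 = 5.551 s.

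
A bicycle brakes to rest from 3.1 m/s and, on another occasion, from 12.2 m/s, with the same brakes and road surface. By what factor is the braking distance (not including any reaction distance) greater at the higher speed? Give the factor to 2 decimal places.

Braking distance d = v²/(2a), so with a fixed, d ∝ v².
Factor = (12.2/3.1)² = 3.9355² = 15.4882.

Factor ≈ 15.49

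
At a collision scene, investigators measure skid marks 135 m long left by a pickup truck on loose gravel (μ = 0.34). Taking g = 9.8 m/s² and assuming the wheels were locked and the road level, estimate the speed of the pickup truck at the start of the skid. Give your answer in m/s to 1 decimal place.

Initial speed ≈ 30.0 m/s

Deceleration a = μg = 0.34 × 9.8 = 3.332 m/s².
v = √(2a·d) = √(2 × 3.332 × 135) = √899.640 = 29.9940 m/s.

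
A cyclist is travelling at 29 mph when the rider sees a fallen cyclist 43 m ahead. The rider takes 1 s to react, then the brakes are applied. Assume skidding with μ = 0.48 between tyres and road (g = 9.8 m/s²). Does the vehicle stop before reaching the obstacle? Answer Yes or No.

29 mph × 0.44704 = 12.9642 m/s.
a = μg = 0.48 × 9.8 = 4.704 m/s².
Reaction distance = 12.9642 × 1 = 12.964 m.
Braking distance = v²/(2a) = 168.070 / 9.408 = 17.865 m.
Total stopping distance = 12.964 + 17.865 = 30.829 m, vs 43 m available — it stops with 43 − 30.829 = 12.171 m to spare.

Yes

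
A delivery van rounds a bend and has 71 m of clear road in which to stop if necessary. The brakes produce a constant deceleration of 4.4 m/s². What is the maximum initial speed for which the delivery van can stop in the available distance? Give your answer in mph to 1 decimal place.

Maximum speed ≈ 55.9 mph

v²/(2a) = d ⇒ v = √(2 × 4.400 × 71) = √624.80 = 24.9960 m/s.
24.9960 m/s ÷ 0.44704 = 55.914 mph.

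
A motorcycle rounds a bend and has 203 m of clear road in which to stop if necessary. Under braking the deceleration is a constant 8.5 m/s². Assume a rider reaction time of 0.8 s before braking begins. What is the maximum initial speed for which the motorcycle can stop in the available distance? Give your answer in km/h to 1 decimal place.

Stopping distance: v·t_r + v²/(2a) = 203 with t_r = 0.8 s and a = 8.500 m/s².
So v² + 13.600 v − 3451.00 = 0.
Positive root: v = −a·t_r + √((a·t_r)² + 2a·d) = −6.800 + √(46.240 + 3451.00) = 52.3375 m/s.
52.3375 m/s × 3.6 = 188.415 km/h.

Maximum speed ≈ 188.4 km/h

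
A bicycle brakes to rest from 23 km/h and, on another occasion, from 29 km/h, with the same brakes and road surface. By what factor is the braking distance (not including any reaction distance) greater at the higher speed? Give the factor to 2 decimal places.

Factor ≈ 1.59

Braking distance d = v²/(2a), so with a fixed, d ∝ v².
Factor = (29/23)² = 1.2609² = 1.5899.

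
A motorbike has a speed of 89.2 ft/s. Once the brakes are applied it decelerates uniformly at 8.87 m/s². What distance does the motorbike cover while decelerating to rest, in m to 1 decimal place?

89.2 ft/s × 0.3048 = 27.1882 m/s.
Braking distance = v²/(2a) = 27.1882² / (2 × 8.870) = 739.198 / 17.740 = 41.668 m.

Braking distance ≈ 41.7 m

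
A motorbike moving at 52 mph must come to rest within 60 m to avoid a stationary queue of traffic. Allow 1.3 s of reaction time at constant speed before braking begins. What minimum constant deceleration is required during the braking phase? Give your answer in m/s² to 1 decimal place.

52 mph × 0.44704 = 23.2461 m/s.
Distance covered during reaction = 23.2461 × 1.3 = 30.220 m.
Distance available for braking: 60 − 30.220 = 29.780 m.
v² = 2a·d ⇒ a = v²/(2d) = 23.2461² / (2 × 29.780) = 540.381 / 59.560 = 9.0729 m/s².

Required deceleration ≈ 9.1 m/s²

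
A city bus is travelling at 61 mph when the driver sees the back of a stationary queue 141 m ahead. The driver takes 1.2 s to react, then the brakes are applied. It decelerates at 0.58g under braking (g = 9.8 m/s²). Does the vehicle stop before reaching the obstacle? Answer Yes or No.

Yes

61 mph × 0.44704 = 27.2694 m/s.
a = 0.58 × 9.8 = 5.684 m/s².
Reaction distance = 27.2694 × 1.2 = 32.723 m.
Braking distance = v²/(2a) = 743.620 / 11.368 = 65.413 m.
Total stopping distance = 32.723 + 65.413 = 98.136 m, vs 141 m available — it stops with 141 − 98.136 = 42.864 m to spare.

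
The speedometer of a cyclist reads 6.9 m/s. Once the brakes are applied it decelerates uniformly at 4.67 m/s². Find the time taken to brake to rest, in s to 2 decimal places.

Braking time = v/a = 6.9000 / 4.670 = 1.478 s.

Braking time ≈ 1.48 s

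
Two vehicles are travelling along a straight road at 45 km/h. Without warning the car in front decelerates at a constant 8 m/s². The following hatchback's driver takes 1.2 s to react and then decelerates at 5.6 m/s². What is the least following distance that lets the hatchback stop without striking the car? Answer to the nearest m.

45 km/h ÷ 3.6 = 12.5000 m/s.
Leader travels v²/(2a_L) = 156.250 / 16.000 = 9.766 m before stopping.
Follower covers v·t_r = 12.5000 × 1.2 = 15.000 m while reacting, then v²/(2a_F) = 156.250 / 11.200 = 13.951 m while braking, for a total of 15.000 + 13.951 = 28.951 m.
Since a_F ≤ a_L and the follower starts braking later, the follower is never slower than the leader, so the closest approach is when both have stopped.
Minimum gap = 28.951 − 9.766 = 19.185 m.

Minimum gap ≈ 19 m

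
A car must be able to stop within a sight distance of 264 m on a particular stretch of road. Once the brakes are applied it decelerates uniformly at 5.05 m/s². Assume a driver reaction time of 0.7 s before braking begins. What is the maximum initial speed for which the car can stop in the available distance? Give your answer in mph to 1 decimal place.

Maximum speed ≈ 107.9 mph

Stopping distance: v·t_r + v²/(2a) = 264 with t_r = 0.7 s and a = 5.050 m/s².
So v² + 7.070 v − 2666.40 = 0.
Positive root: v = −a·t_r + √((a·t_r)² + 2a·d) = −3.535 + √(12.496 + 2666.40) = 48.2231 m/s.
48.2231 m/s ÷ 0.44704 = 107.872 mph.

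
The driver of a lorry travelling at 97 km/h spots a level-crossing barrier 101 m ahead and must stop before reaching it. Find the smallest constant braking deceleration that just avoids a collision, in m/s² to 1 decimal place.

Required deceleration ≈ 3.6 m/s²

97 km/h ÷ 3.6 = 26.9444 m/s.
v² = 2a·d ⇒ a = v²/(2d) = 26.9444² / (2 × 101.000) = 726.001 / 202.000 = 3.5941 m/s².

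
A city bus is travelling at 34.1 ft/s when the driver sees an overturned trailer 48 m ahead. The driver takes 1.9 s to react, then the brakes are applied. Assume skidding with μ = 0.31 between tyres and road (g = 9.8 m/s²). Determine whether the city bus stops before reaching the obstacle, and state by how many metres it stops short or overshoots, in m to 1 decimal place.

34.1 ft/s × 0.3048 = 10.3937 m/s.
a = μg = 0.31 × 9.8 = 3.038 m/s².
Reaction distance = 10.3937 × 1.9 = 19.748 m.
Braking distance = v²/(2a) = 108.029 / 6.076 = 17.780 m.
Total stopping distance = 19.748 + 17.780 = 37.528 m, vs 48 m available — it stops with 48 − 37.528 = 10.472 m to spare.

Yes — it stops 10.5 m short of the obstacle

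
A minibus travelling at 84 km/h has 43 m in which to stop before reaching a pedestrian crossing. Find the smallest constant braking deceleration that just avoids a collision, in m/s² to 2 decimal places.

Required deceleration ≈ 6.33 m/s²

84 km/h ÷ 3.6 = 23.3333 m/s.
v² = 2a·d ⇒ a = v²/(2d) = 23.3333² / (2 × 43.000) = 544.443 / 86.000 = 6.3307 m/s².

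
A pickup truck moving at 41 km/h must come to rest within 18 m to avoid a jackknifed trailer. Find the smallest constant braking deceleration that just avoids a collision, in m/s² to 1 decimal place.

Required deceleration ≈ 3.6 m/s²

41 km/h ÷ 3.6 = 11.3889 m/s.
v² = 2a·d ⇒ a = v²/(2d) = 11.3889² / (2 × 18.000) = 129.707 / 36.000 = 3.6030 m/s².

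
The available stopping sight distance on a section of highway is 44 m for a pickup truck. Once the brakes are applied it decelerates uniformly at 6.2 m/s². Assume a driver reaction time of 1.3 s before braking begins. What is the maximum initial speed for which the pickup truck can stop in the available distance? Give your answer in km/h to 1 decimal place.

Stopping distance: v·t_r + v²/(2a) = 44 with t_r = 1.3 s and a = 6.200 m/s².
So v² + 16.120 v − 545.60 = 0.
Positive root: v = −a·t_r + √((a·t_r)² + 2a·d) = −8.060 + √(64.964 + 545.60) = 16.6496 m/s.
16.6496 m/s × 3.6 = 59.939 km/h.

Maximum speed ≈ 59.9 km/h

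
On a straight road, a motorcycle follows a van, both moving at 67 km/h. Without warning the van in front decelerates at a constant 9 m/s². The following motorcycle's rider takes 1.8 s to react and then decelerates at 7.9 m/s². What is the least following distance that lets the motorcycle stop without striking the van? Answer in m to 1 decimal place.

Minimum gap ≈ 36.2 m

67 km/h ÷ 3.6 = 18.6111 m/s.
Leader travels v²/(2a_L) = 346.373 / 18.000 = 19.243 m before stopping.
Follower covers v·t_r = 18.6111 × 1.8 = 33.500 m while reacting, then v²/(2a_F) = 346.373 / 15.800 = 21.922 m while braking, for a total of 33.500 + 21.922 = 55.422 m.
Since a_F ≤ a_L and the follower starts braking later, the follower is never slower than the leader, so the closest approach is when both have stopped.
Minimum gap = 55.422 − 19.243 = 36.179 m.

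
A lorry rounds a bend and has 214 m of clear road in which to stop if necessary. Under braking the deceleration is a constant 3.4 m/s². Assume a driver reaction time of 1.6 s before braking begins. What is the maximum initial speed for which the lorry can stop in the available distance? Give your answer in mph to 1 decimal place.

Maximum speed ≈ 74.0 mph

Stopping distance: v·t_r + v²/(2a) = 214 with t_r = 1.6 s and a = 3.400 m/s².
So v² + 10.880 v − 1455.20 = 0.
Positive root: v = −a·t_r + √((a·t_r)² + 2a·d) = −5.440 + √(29.594 + 1455.20) = 33.0930 m/s.
33.0930 m/s ÷ 0.44704 = 74.027 mph.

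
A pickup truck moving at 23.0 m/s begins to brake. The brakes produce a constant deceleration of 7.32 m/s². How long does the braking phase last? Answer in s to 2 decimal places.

Braking time ≈ 3.14 s

Braking time = v/a = 23.0000 / 7.320 = 3.142 s.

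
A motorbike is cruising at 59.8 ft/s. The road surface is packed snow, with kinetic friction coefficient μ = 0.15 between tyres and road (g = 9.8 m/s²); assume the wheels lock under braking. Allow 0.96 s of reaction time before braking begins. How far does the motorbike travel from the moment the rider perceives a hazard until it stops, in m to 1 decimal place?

Total stopping distance ≈ 130.5 m

59.8 ft/s × 0.3048 = 18.2270 m/s.
a = μg = 0.15 × 9.8 = 1.470 m/s².
Reaction distance = v·t_r = 18.2270 × 0.96 = 17.498 m.
Braking distance = v²/(2a) = 18.2270² / (2 × 1.470) = 332.224 / 2.940 = 113.001 m.
Total = 17.498 + 113.001 = 130.499 m.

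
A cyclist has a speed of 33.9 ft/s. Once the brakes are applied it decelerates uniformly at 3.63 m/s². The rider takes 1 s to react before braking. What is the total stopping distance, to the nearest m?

Total stopping distance ≈ 25 m

33.9 ft/s × 0.3048 = 10.3327 m/s.
Reaction distance = v·t_r = 10.3327 × 1 = 10.333 m.
Braking distance = v²/(2a) = 10.3327² / (2 × 3.630) = 106.765 / 7.260 = 14.706 m.
Total = 10.333 + 14.706 = 25.039 m.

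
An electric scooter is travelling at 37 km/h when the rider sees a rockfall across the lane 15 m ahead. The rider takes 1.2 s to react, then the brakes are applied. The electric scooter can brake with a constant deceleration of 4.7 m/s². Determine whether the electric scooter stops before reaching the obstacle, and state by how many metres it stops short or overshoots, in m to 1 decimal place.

No — it overshoots by 8.6 m

37 km/h ÷ 3.6 = 10.2778 m/s.
Reaction distance = 10.2778 × 1.2 = 12.333 m.
Braking distance = v²/(2a) = 105.633 / 9.400 = 11.238 m.
Total stopping distance = 12.333 + 11.238 = 23.571 m, vs 15 m available — it cannot stop in time and overshoots by 23.571 − 15 = 8.571 m.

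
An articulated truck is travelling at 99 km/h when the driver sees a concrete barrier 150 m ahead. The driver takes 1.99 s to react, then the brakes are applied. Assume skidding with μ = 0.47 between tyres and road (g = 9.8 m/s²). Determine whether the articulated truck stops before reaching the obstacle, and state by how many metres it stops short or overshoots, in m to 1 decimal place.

99 km/h ÷ 3.6 = 27.5000 m/s.
a = μg = 0.47 × 9.8 = 4.606 m/s².
Reaction distance = 27.5000 × 1.99 = 54.725 m.
Braking distance = v²/(2a) = 756.250 / 9.212 = 82.094 m.
Total stopping distance = 54.725 + 82.094 = 136.819 m, vs 150 m available — it stops with 150 − 136.819 = 13.181 m to spare.

Yes — it stops 13.2 m short of the obstacle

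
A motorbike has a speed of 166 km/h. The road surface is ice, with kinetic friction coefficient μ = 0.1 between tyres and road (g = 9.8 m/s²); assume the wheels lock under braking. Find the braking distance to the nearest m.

166 km/h ÷ 3.6 = 46.1111 m/s.
a = μg = 0.1 × 9.8 = 0.980 m/s².
Braking distance = v²/(2a) = 46.1111² / (2 × 0.980) = 2126.234 / 1.960 = 1084.813 m.

Braking distance ≈ 1085 m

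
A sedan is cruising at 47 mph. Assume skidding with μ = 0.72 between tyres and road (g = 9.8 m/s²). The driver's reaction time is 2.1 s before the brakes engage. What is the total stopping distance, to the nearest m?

Total stopping distance ≈ 75 m

47 mph × 0.44704 = 21.0109 m/s.
a = μg = 0.72 × 9.8 = 7.056 m/s².
Reaction distance = v·t_r = 21.0109 × 2.1 = 44.123 m.
Braking distance = v²/(2a) = 21.0109² / (2 × 7.056) = 441.458 / 14.112 = 31.282 m.
Total = 44.123 + 31.282 = 75.405 m.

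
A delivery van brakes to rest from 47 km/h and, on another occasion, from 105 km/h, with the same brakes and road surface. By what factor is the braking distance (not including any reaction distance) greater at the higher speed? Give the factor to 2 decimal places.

Factor ≈ 4.99

Braking distance d = v²/(2a), so with a fixed, d ∝ v².
Factor = (105/47)² = 2.2340² = 4.9908.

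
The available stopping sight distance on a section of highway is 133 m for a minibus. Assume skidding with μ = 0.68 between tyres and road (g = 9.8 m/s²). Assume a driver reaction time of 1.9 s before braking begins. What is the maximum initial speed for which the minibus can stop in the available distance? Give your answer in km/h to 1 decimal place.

Maximum speed ≈ 112.7 km/h

a = μg = 0.68 × 9.8 = 6.664 m/s².
Stopping distance: v·t_r + v²/(2a) = 133 with t_r = 1.9 s and a = 6.664 m/s².
So v² + 25.323 v − 1772.62 = 0.
Positive root: v = −a·t_r + √((a·t_r)² + 2a·d) = −12.662 + √(160.326 + 1772.62) = 31.3033 m/s.
31.3033 m/s × 3.6 = 112.692 km/h.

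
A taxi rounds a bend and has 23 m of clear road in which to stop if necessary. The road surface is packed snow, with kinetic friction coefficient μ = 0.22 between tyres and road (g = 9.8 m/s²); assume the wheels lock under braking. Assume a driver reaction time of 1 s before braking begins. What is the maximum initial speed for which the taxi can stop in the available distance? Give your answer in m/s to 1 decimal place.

a = μg = 0.22 × 9.8 = 2.156 m/s².
Stopping distance: v·t_r + v²/(2a) = 23 with t_r = 1 s and a = 2.156 m/s².
So v² + 4.312 v − 99.18 = 0.
Positive root: v = −a·t_r + √((a·t_r)² + 2a·d) = −2.156 + √(4.648 + 99.18) = 8.0336 m/s.

Maximum speed ≈ 8.0 m/s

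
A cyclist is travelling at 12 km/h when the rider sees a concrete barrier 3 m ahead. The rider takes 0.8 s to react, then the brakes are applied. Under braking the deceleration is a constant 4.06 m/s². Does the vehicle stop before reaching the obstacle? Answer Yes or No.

No

12 km/h ÷ 3.6 = 3.3333 m/s.
Reaction distance = 3.3333 × 0.8 = 2.667 m.
Braking distance = v²/(2a) = 11.111 / 8.120 = 1.368 m.
Total stopping distance = 2.667 + 1.368 = 4.035 m, vs 3 m available — it cannot stop in time and overshoots by 4.035 − 3 = 1.035 m.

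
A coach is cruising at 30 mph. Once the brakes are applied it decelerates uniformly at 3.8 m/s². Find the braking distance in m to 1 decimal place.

30 mph × 0.44704 = 13.4112 m/s.
Braking distance = v²/(2a) = 13.4112² / (2 × 3.800) = 179.860 / 7.600 = 23.666 m.

Braking distance ≈ 23.7 m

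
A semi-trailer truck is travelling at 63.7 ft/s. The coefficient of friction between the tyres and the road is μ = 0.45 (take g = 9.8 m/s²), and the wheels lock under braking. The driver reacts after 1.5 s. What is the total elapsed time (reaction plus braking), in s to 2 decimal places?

63.7 ft/s × 0.3048 = 19.4158 m/s.
a = μg = 0.45 × 9.8 = 4.410 m/s².
Braking time = v/a = 19.4158 / 4.410 = 4.403 s.
Total = 1.5 + 4.403 = 5.903 s.

Total time ≈ 5.90 s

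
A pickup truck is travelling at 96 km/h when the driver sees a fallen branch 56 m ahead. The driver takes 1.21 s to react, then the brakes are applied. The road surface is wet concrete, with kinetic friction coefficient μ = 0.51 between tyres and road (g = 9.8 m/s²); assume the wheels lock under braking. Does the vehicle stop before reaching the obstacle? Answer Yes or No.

96 km/h ÷ 3.6 = 26.6667 m/s.
a = μg = 0.51 × 9.8 = 4.998 m/s².
Reaction distance = 26.6667 × 1.21 = 32.267 m.
Braking distance = v²/(2a) = 711.113 / 9.996 = 71.140 m.
Total stopping distance = 32.267 + 71.140 = 103.407 m, vs 56 m available — it cannot stop in time and overshoots by 103.407 − 56 = 47.407 m.

No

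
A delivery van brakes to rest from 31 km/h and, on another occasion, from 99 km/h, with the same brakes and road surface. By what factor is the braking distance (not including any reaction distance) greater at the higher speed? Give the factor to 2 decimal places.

Braking distance d = v²/(2a), so with a fixed, d ∝ v².
Factor = (99/31)² = 3.1935² = 10.1984.

Factor ≈ 10.20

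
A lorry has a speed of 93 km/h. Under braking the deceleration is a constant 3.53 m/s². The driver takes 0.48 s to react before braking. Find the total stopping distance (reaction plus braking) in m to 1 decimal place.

Total stopping distance ≈ 106.9 m

93 km/h ÷ 3.6 = 25.8333 m/s.
Reaction distance = v·t_r = 25.8333 × 0.48 = 12.400 m.
Braking distance = v²/(2a) = 25.8333² / (2 × 3.530) = 667.359 / 7.060 = 94.527 m.
Total = 12.400 + 94.527 = 106.927 m.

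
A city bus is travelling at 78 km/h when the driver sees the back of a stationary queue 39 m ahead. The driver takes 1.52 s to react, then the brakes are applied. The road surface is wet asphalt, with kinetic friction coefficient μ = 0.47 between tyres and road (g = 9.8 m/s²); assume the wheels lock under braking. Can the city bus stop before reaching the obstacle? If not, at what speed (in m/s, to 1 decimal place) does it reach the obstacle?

78 km/h ÷ 3.6 = 21.6667 m/s.
a = μg = 0.47 × 9.8 = 4.606 m/s².
Reaction distance = 21.6667 × 1.52 = 32.933 m.
Braking distance needed to stop: v²/(2a) = 469.446 / 9.212 = 50.960 m, so total needed = 32.933 + 50.960 = 83.893 m > 39 m — it cannot stop.
Distance remaining when braking begins: 39 − 32.933 = 6.067 m.
v² = v₀² − 2a·d = 469.446 − 2 × 4.606 × 6.067 = 413.557 m²/s².
v = √413.557 = 20.336 m/s.

No — it strikes the obstacle at 20.3 m/s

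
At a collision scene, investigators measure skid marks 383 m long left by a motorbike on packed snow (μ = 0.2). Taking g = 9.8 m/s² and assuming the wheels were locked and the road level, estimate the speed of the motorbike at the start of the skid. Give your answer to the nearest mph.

Initial speed ≈ 87 mph

Deceleration a = μg = 0.2 × 9.8 = 1.960 m/s².
v = √(2a·d) = √(2 × 1.960 × 383) = √1501.360 = 38.7474 m/s.
= 38.7474 ÷ 0.44704 = 86.675 mph.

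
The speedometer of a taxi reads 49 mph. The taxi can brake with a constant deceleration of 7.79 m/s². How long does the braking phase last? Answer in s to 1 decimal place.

Braking time ≈ 2.8 s

49 mph × 0.44704 = 21.9050 m/s.
Braking time = v/a = 21.9050 / 7.790 = 2.812 s.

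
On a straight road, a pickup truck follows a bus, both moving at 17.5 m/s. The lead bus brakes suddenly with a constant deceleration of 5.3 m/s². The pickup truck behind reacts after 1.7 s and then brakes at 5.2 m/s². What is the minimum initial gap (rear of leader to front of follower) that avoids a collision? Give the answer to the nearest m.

Leader travels v²/(2a_L) = 306.250 / 10.600 = 28.892 m before stopping.
Follower covers v·t_r = 17.5000 × 1.7 = 29.750 m while reacting, then v²/(2a_F) = 306.250 / 10.400 = 29.447 m while braking, for a total of 29.750 + 29.447 = 59.197 m.
Since a_F ≤ a_L and the follower starts braking later, the follower is never slower than the leader, so the closest approach is when both have stopped.
Minimum gap = 59.197 − 28.892 = 30.305 m.

Minimum gap ≈ 30 m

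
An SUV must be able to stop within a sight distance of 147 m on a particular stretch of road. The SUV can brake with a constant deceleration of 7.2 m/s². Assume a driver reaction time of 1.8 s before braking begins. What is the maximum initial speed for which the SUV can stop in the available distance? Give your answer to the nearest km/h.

Stopping distance: v·t_r + v²/(2a) = 147 with t_r = 1.8 s and a = 7.200 m/s².
So v² + 25.920 v − 2116.80 = 0.
Positive root: v = −a·t_r + √((a·t_r)² + 2a·d) = −12.960 + √(167.962 + 2116.80) = 34.8392 m/s.
34.8392 m/s × 3.6 = 125.421 km/h.

Maximum speed ≈ 125 km/h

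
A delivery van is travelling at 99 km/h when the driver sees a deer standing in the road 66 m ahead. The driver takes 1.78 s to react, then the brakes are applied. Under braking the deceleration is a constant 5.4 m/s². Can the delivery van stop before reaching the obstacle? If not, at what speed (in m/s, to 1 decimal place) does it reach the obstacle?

99 km/h ÷ 3.6 = 27.5000 m/s.
Reaction distance = 27.5000 × 1.78 = 48.950 m.
Braking distance needed to stop: v²/(2a) = 756.250 / 10.800 = 70.023 m, so total needed = 48.950 + 70.023 = 118.973 m > 66 m — it cannot stop.
Distance remaining when braking begins: 66 − 48.950 = 17.050 m.
v² = v₀² − 2a·d = 756.250 − 2 × 5.400 × 17.050 = 572.110 m²/s².
v = √572.110 = 23.919 m/s.

No — it strikes the obstacle at 23.9 m/s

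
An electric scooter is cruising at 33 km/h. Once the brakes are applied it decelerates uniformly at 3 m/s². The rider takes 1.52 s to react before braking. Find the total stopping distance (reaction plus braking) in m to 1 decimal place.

Total stopping distance ≈ 27.9 m

33 km/h ÷ 3.6 = 9.1667 m/s.
Reaction distance = v·t_r = 9.1667 × 1.52 = 13.933 m.
Braking distance = v²/(2a) = 9.1667² / (2 × 3.000) = 84.028 / 6.000 = 14.005 m.
Total = 13.933 + 14.005 = 27.938 m.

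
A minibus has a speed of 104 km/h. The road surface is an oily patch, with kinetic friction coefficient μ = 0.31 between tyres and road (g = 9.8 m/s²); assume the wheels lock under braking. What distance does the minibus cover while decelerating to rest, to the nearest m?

Braking distance ≈ 137 m

104 km/h ÷ 3.6 = 28.8889 m/s.
a = μg = 0.31 × 9.8 = 3.038 m/s².
Braking distance = v²/(2a) = 28.8889² / (2 × 3.038) = 834.569 / 6.076 = 137.355 m.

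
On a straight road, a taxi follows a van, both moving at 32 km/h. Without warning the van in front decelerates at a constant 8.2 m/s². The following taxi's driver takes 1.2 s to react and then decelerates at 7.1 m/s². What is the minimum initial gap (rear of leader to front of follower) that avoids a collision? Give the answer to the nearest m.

32 km/h ÷ 3.6 = 8.8889 m/s.
Leader travels v²/(2a_L) = 79.013 / 16.400 = 4.818 m before stopping.
Follower covers v·t_r = 8.8889 × 1.2 = 10.667 m while reacting, then v²/(2a_F) = 79.013 / 14.200 = 5.564 m while braking, for a total of 10.667 + 5.564 = 16.231 m.
Since a_F ≤ a_L and the follower starts braking later, the follower is never slower than the leader, so the closest approach is when both have stopped.
Minimum gap = 16.231 − 4.818 = 11.413 m.

Minimum gap ≈ 11 m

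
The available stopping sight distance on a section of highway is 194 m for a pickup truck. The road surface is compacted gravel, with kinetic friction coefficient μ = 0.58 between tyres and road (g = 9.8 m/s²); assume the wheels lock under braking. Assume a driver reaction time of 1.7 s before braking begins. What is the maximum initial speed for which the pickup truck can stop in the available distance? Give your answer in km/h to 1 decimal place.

Maximum speed ≈ 137.8 km/h

a = μg = 0.58 × 9.8 = 5.684 m/s².
Stopping distance: v·t_r + v²/(2a) = 194 with t_r = 1.7 s and a = 5.684 m/s².
So v² + 19.326 v − 2205.39 = 0.
Positive root: v = −a·t_r + √((a·t_r)² + 2a·d) = −9.663 + √(93.374 + 2205.39) = 38.2824 m/s.
38.2824 m/s × 3.6 = 137.817 km/h.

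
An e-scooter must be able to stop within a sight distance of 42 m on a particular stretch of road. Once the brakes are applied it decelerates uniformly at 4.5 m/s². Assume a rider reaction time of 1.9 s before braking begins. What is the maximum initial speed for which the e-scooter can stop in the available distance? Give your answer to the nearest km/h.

Stopping distance: v·t_r + v²/(2a) = 42 with t_r = 1.9 s and a = 4.500 m/s².
So v² + 17.100 v − 378.00 = 0.
Positive root: v = −a·t_r + √((a·t_r)² + 2a·d) = −8.550 + √(73.103 + 378.00) = 12.6892 m/s.
12.6892 m/s × 3.6 = 45.681 km/h.

Maximum speed ≈ 46 km/h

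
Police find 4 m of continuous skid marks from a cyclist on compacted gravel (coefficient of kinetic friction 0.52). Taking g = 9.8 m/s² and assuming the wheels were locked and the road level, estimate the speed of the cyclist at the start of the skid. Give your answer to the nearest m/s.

Initial speed ≈ 6 m/s

Deceleration a = μg = 0.52 × 9.8 = 5.096 m/s².
v = √(2a·d) = √(2 × 5.096 × 4) = √40.768 = 6.3850 m/s.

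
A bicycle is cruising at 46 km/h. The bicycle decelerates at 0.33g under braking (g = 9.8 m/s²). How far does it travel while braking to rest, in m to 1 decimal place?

Braking distance ≈ 25.2 m

46 km/h ÷ 3.6 = 12.7778 m/s.
a = 0.33 × 9.8 = 3.234 m/s².
Braking distance = v²/(2a) = 12.7778² / (2 × 3.234) = 163.272 / 6.468 = 25.243 m.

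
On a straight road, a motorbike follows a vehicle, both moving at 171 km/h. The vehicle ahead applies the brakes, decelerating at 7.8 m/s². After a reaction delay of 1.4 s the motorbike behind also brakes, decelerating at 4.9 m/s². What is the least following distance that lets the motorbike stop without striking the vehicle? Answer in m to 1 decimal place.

171 km/h ÷ 3.6 = 47.5000 m/s.
Leader travels v²/(2a_L) = 2256.250 / 15.600 = 144.631 m before stopping.
Follower covers v·t_r = 47.5000 × 1.4 = 66.500 m while reacting, then v²/(2a_F) = 2256.250 / 9.800 = 230.230 m while braking, for a total of 66.500 + 230.230 = 296.730 m.
Since a_F ≤ a_L and the follower starts braking later, the follower is never slower than the leader, so the closest approach is when both have stopped.
Minimum gap = 296.730 − 144.631 = 152.099 m.

Minimum gap ≈ 152.1 m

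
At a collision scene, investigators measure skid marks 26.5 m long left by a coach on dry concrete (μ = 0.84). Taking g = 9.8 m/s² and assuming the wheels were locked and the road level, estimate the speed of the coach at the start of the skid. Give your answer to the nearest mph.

Initial speed ≈ 47 mph

Deceleration a = μg = 0.84 × 9.8 = 8.232 m/s².
v = √(2a·d) = √(2 × 8.232 × 26.5) = √436.296 = 20.8877 m/s.
= 20.8877 ÷ 0.44704 = 46.724 mph.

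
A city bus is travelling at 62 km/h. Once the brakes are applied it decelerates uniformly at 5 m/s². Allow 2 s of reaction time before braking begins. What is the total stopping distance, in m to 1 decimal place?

Total stopping distance ≈ 64.1 m

62 km/h ÷ 3.6 = 17.2222 m/s.
Reaction distance = v·t_r = 17.2222 × 2 = 34.444 m.
Braking distance = v²/(2a) = 17.2222² / (2 × 5.000) = 296.604 / 10.000 = 29.660 m.
Total = 34.444 + 29.660 = 64.104 m.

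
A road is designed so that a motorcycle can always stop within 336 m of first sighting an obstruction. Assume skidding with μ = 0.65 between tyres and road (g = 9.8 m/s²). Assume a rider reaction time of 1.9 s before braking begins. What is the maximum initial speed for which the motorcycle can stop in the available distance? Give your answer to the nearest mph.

Maximum speed ≈ 122 mph

a = μg = 0.65 × 9.8 = 6.370 m/s².
Stopping distance: v·t_r + v²/(2a) = 336 with t_r = 1.9 s and a = 6.370 m/s².
So v² + 24.206 v − 4280.64 = 0.
Positive root: v = −a·t_r + √((a·t_r)² + 2a·d) = −12.103 + √(146.483 + 4280.64) = 54.4336 m/s.
54.4336 m/s ÷ 0.44704 = 121.764 mph.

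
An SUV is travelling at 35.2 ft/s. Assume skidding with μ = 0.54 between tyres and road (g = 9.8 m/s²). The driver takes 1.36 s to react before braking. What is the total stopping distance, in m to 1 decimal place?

Total stopping distance ≈ 25.5 m

35.2 ft/s × 0.3048 = 10.7290 m/s.
a = μg = 0.54 × 9.8 = 5.292 m/s².
Reaction distance = v·t_r = 10.7290 × 1.36 = 14.591 m.
Braking distance = v²/(2a) = 10.7290² / (2 × 5.292) = 115.111 / 10.584 = 10.876 m.
Total = 14.591 + 10.876 = 25.467 m.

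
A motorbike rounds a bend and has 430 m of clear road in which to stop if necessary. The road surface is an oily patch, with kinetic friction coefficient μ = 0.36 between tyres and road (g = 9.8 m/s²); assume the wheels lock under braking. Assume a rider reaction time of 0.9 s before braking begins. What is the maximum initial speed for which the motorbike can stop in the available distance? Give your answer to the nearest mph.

Maximum speed ≈ 116 mph

a = μg = 0.36 × 9.8 = 3.528 m/s².
Stopping distance: v·t_r + v²/(2a) = 430 with t_r = 0.9 s and a = 3.528 m/s².
So v² + 6.350 v − 3034.08 = 0.
Positive root: v = −a·t_r + √((a·t_r)² + 2a·d) = −3.175 + √(10.081 + 3034.08) = 51.9989 m/s.
51.9989 m/s ÷ 0.44704 = 116.318 mph.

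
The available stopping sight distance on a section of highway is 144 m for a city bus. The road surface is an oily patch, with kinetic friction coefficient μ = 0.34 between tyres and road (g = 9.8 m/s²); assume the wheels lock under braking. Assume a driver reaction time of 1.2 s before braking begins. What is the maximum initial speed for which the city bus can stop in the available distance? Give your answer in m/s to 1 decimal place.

a = μg = 0.34 × 9.8 = 3.332 m/s².
Stopping distance: v·t_r + v²/(2a) = 144 with t_r = 1.2 s and a = 3.332 m/s².
So v² + 7.997 v − 959.62 = 0.
Positive root: v = −a·t_r + √((a·t_r)² + 2a·d) = −3.998 + √(15.984 + 959.62) = 27.2367 m/s.

Maximum speed ≈ 27.2 m/s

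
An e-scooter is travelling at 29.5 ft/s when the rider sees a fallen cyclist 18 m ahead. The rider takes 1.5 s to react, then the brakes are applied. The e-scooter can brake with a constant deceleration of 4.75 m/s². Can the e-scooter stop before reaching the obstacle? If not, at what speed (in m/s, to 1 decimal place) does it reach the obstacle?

29.5 ft/s × 0.3048 = 8.9916 m/s.
Reaction distance = 8.9916 × 1.5 = 13.487 m.
Braking distance needed to stop: v²/(2a) = 80.849 / 9.500 = 8.510 m, so total needed = 13.487 + 8.510 = 21.997 m > 18 m — it cannot stop.
Distance remaining when braking begins: 18 − 13.487 = 4.513 m.
v² = v₀² − 2a·d = 80.849 − 2 × 4.750 × 4.513 = 37.976 m²/s².
v = √37.976 = 6.162 m/s.

No — it strikes the obstacle at 6.2 m/s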